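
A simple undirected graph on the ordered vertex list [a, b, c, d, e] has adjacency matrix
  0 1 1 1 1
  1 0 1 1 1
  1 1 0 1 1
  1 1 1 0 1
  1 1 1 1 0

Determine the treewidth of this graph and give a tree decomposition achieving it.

With just one bag of size 5, the width is 5 − 1 = 4, so tw(G) ≤ 4. On the other hand G contains the 5-clique {a, b, c, d, e}. A clique must lie in a single bag of any decomposition, so no decomposition can have width below 4. Combining the bounds, tw(G) = 4.

Treewidth 4.
One such decomposition:
Bags: B1 = {a, b, c, d, e}
Tree: (single bag)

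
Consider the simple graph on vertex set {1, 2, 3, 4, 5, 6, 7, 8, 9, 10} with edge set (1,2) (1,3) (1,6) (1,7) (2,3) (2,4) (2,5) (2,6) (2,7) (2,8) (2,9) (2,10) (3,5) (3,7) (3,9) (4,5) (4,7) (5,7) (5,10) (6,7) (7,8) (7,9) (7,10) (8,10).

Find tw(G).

A width-3 tree decomposition is:
Bags: B1 = {2, 3, 5, 7}  B2 = {2, 4, 5, 7}  B3 = {2, 5, 7, 10}  B4 = {1, 2, 3, 7}  B5 = {2, 7, 8, 10}  B6 = {2, 3, 7, 9}  B7 = {1, 2, 6, 7}
Tree: B1–B2, B2–B3, B1–B4, B3–B5, B1–B6, B4–B7
Every bag has size at most 4, so the width is 4 − 1 = 3 and tw(G) ≤ 3. For the lower bound, the 4 vertices {1, 2, 3, 7} are pairwise adjacent, and any tree decomposition puts a clique entirely inside one bag — forcing width ≥ 3. Hence tw(G) = 3 exactly.

3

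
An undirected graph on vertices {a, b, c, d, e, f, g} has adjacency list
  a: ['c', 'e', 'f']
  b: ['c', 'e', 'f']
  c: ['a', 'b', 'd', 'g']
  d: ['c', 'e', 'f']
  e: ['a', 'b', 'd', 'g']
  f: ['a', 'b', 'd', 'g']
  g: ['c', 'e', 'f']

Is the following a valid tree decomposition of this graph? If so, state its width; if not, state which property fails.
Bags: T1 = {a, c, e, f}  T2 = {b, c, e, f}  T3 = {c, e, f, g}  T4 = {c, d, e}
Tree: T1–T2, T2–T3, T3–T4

A tree decomposition must satisfy three properties: every vertex lies in some bag; for every edge, both endpoints lie together in some bag; and for every vertex, the bags containing it form a connected subtree. Here edge (f,d) lies in no bag, so the decomposition is invalid.

No — edge (f,d) lies in no bag.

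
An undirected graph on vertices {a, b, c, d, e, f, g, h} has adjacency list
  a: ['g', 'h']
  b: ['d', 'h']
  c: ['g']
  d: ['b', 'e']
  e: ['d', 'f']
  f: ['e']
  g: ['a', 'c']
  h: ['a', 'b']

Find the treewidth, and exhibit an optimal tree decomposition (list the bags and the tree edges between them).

Treewidth 1.
One optimal decomposition is:
Bags: B1 = {e, f}  B2 = {d, e}  B3 = {b, d}  B4 = {b, h}  B5 = {a, h}  B6 = {a, g}  B7 = {c, g}
Tree: B1–B2, B2–B3, B3–B4, B4–B5, B5–B6, B6–B7

Each bag holds 2 vertices, so the decomposition has width 1, which upper-bounds the treewidth. Any graph with an edge has treewidth ≥ 1, and G has the edge f–e. Combining the bounds, tw(G) = 1.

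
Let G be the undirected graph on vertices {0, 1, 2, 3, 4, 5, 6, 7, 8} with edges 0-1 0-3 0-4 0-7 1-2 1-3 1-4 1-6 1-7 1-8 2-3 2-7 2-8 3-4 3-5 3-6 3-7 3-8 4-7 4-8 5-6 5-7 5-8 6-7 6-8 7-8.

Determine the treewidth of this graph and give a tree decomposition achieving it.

Every bag has size at most 5, so the width is 5 − 1 = 4 and tw(G) ≤ 4. On the other hand G contains the 5-clique {0, 1, 3, 4, 7}. A clique must lie in a single bag of any decomposition, so no decomposition can have width below 4. The upper and lower bounds meet at 4, so that is the treewidth.

Treewidth 4.
One optimal decomposition is:
Bags: B1 = {1, 2, 3, 7, 8}  B2 = {1, 3, 4, 7, 8}  B3 = {1, 3, 6, 7, 8}  B4 = {0, 1, 3, 4, 7}  B5 = {3, 5, 6, 7, 8}
Tree: B1–B2, B1–B3, B2–B4, B3–B5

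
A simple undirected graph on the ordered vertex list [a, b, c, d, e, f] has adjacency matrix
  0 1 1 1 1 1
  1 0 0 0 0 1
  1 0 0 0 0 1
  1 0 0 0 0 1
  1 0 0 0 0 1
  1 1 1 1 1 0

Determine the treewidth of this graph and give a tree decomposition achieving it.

Treewidth 2.
One optimal decomposition is:
Bags: B1 = {a, c, f}  B2 = {a, b, f}  B3 = {a, d, f}  B4 = {a, e, f}
Tree: B1–B2, B2–B3, B3–B4

Every bag has size at most 3, so the width is 3 − 1 = 2 and tw(G) ≤ 2. On the other hand G contains the 3-clique {a, d, f}. A clique must lie in a single bag of any decomposition, so no decomposition can have width below 2. The upper and lower bounds meet at 2, so that is the treewidth.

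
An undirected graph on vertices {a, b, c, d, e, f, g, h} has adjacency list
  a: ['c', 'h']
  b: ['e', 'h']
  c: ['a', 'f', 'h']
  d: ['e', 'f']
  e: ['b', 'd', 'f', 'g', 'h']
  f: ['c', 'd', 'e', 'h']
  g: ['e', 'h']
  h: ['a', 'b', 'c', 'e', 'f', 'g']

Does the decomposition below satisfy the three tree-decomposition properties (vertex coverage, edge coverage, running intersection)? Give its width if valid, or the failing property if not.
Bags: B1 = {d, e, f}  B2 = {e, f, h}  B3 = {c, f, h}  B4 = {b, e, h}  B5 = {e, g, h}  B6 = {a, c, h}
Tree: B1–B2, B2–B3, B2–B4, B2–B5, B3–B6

Yes; width 2.

Vertex coverage: the bags together contain {a, b, c, d, e, f, g, h}, the full vertex set. Edge coverage: each edge of G has both endpoints in at least one bag. Running intersection: for every vertex, the bags containing it form a connected subtree. All three properties hold, so this is a valid tree decomposition of width max|bag| − 1 = 2, and hence tw(G) ≤ 2.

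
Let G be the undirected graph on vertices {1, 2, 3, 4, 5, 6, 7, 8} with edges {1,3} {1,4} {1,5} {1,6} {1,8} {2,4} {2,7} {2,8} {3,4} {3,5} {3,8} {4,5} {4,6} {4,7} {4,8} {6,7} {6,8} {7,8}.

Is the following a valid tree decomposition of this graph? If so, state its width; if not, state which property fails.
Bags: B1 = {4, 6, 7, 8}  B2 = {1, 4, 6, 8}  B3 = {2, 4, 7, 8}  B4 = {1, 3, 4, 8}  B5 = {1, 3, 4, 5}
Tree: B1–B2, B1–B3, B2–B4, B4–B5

Yes; width 3.

Vertex coverage: the bags together contain {1, 2, 3, 4, 5, 6, 7, 8}, the full vertex set. Edge coverage: each edge of G has both endpoints in at least one bag. Running intersection: for every vertex, the bags containing it form a connected subtree. All three properties hold, so this is a valid tree decomposition of width max|bag| − 1 = 3, and hence tw(G) ≤ 3.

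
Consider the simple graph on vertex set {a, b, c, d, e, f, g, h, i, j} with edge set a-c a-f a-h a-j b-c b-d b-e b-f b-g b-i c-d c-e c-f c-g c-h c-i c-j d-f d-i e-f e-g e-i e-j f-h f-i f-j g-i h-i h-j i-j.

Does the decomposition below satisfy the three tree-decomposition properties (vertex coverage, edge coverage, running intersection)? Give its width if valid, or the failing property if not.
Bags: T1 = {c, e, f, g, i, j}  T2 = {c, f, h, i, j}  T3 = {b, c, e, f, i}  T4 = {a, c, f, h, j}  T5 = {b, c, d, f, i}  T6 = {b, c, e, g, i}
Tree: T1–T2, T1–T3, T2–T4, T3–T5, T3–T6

A tree decomposition must satisfy three properties: every vertex lies in some bag; for every edge, both endpoints lie together in some bag; and for every vertex, the bags containing it form a connected subtree. Here bags containing vertex g are not connected in the tree, so the decomposition is invalid.

No — bags containing vertex g are not connected in the tree.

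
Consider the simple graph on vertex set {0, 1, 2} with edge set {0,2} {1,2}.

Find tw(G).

A width-1 tree decomposition is:
Bags: B1 = {1, 2}  B2 = {0, 2}
Tree: B1–B2
Every bag has size at most 2, so the width is 2 − 1 = 1 and tw(G) ≤ 1. Since G has at least one edge (e.g. 1–2), it is not an edgeless graph, so tw(G) ≥ 1. The upper and lower bounds meet at 1, so that is the treewidth.

1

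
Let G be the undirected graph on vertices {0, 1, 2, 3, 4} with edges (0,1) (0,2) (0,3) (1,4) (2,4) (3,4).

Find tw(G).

A width-2 tree decomposition is:
Bags: B1 = {0, 2, 4}  B2 = {0, 1, 4}  B3 = {0, 3, 4}
Tree: B1–B2, B2–B3
Each bag holds 3 vertices, so the decomposition has width 2, which upper-bounds the treewidth. Since 2–0–1–4–2 is a cycle in G, G is not acyclic. Forests are exactly the graphs of treewidth ≤ 1, so tw(G) ≥ 2. The upper and lower bounds meet at 2, so that is the treewidth.

2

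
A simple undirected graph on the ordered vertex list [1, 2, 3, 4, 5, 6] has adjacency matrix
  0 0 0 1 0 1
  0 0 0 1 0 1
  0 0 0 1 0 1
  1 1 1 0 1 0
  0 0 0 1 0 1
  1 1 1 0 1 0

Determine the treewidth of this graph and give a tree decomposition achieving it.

Treewidth 2.
One optimal decomposition is:
Bags: B1 = {3, 4, 6}  B2 = {1, 4, 6}  B3 = {4, 5, 6}  B4 = {2, 4, 6}
Tree: B1–B2, B2–B3, B3–B4

Each bag holds 3 vertices, so the decomposition has width 2, which upper-bounds the treewidth. For the lower bound, G contains the cycle 3–4–1–6–3, so G is not a forest; only forests have treewidth ≤ 1, hence tw(G) ≥ 2. Therefore the treewidth is 2.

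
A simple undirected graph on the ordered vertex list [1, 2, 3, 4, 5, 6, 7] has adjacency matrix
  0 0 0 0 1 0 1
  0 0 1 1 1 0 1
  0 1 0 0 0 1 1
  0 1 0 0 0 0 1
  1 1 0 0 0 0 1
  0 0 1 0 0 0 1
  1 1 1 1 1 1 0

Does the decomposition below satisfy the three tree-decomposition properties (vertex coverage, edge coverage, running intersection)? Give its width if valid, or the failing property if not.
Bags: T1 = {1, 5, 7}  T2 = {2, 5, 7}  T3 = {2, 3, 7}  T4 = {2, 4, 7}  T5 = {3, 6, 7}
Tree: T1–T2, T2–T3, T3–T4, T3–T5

Checking the three conditions: (i) the bags cover all of {1, 2, 3, 4, 5, 6, 7}; (ii) for each edge, some bag contains both endpoints; (iii) the bags containing any fixed vertex form a subtree. All hold, so the decomposition is valid with width 3 − 1 = 2.

Yes; width 2.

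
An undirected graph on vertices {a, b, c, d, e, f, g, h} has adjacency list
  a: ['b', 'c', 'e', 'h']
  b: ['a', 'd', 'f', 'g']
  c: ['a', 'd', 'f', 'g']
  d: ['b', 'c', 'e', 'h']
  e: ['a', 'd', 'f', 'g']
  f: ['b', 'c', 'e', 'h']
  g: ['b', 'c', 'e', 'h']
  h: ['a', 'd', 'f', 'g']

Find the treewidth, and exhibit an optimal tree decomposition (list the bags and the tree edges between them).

Each bag holds 5 vertices, so the decomposition has width 4, which upper-bounds the treewidth. For the lower bound: the 5 vertex sets {c,f}, {a,e}, {b,d}, {g}, {h} are disjoint, each induces a connected subgraph, and every pair is joined by at least one edge of G. Contracting each set to a single vertex therefore yields K_{5} as a minor, and since treewidth is minor-monotone, tw(G) ≥ tw(K_{5}) = 4. The upper and lower bounds meet at 4, so that is the treewidth.

Treewidth 4.
Bags: B1 = {a, c, d, f, g}  B2 = {a, d, e, f, g}  B3 = {a, b, d, f, g}  B4 = {a, d, f, g, h}
Tree: B1–B2, B2–B3, B3–B4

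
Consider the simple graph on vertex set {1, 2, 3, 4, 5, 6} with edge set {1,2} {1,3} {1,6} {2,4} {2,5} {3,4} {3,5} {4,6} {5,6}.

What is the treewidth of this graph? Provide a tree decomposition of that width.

Treewidth 3.
Bags: B1 = {1, 2, 4, 5}  B2 = {1, 3, 4, 5}  B3 = {1, 4, 5, 6}
Tree: B1–B2, B2–B3

Each bag holds 4 vertices, so the decomposition has width 3, which upper-bounds the treewidth. For the lower bound: the 4 vertex sets {2,4}, {3,5}, {1}, {6} are disjoint, each induces a connected subgraph, and every pair is joined by at least one edge of G. Contracting each set to a single vertex therefore yields K_{4} as a minor, and since treewidth is minor-monotone, tw(G) ≥ tw(K_{4}) = 3. Hence tw(G) = 3 exactly.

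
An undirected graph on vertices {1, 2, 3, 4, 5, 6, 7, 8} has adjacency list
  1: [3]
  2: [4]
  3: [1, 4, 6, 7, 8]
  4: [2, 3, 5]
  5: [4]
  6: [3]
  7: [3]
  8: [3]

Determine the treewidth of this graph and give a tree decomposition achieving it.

Each bag holds 2 vertices, so the decomposition has width 1, which upper-bounds the treewidth. Any graph with an edge has treewidth ≥ 1, and G has the edge 7–3. The upper and lower bounds meet at 1, so that is the treewidth.

Treewidth 1.
Bags: B1 = {3, 7}  B2 = {3, 8}  B3 = {1, 3}  B4 = {3, 4}  B5 = {2, 4}  B6 = {3, 6}  B7 = {4, 5}
Tree: B1–B2, B1–B3, B3–B4, B4–B5, B4–B6, B5–B7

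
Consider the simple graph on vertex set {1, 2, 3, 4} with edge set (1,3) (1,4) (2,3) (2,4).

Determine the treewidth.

A width-2 tree decomposition is:
Bags: B1 = {1, 2, 3}  B2 = {1, 2, 4}
Tree: B1–B2
Every bag has size at most 3, so the width is 3 − 1 = 2 and tw(G) ≤ 2. For the lower bound, G contains the cycle 2–3–1–4–2, so G is not a forest; only forests have treewidth ≤ 1, hence tw(G) ≥ 2. Combining the bounds, tw(G) = 2.

2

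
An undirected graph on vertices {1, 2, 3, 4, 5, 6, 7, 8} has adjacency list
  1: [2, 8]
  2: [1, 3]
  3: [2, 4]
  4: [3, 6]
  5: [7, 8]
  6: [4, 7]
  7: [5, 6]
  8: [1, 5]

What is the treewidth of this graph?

2

A width-2 tree decomposition is:
Bags: B1 = {5, 6, 7}  B2 = {5, 6, 8}  B3 = {1, 6, 8}  B4 = {1, 2, 6}  B5 = {2, 3, 6}  B6 = {3, 4, 6}
Tree: B1–B2, B2–B3, B3–B4, B4–B5, B5–B6
Each bag holds 3 vertices, so the decomposition has width 2, which upper-bounds the treewidth. For the lower bound, G contains the cycle 6–7–5–8–1–2–3–4–6, so G is not a forest; only forests have treewidth ≤ 1, hence tw(G) ≥ 2. Therefore the treewidth is 2.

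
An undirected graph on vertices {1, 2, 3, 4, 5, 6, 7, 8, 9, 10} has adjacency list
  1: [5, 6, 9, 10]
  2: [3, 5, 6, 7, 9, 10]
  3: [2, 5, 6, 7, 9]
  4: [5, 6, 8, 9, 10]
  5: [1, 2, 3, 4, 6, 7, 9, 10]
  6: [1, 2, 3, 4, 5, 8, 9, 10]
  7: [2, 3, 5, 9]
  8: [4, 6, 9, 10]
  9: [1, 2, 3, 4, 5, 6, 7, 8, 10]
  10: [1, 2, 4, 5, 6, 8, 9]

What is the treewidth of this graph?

4

A width-4 tree decomposition is:
Bags: B1 = {2, 5, 6, 9, 10}  B2 = {4, 5, 6, 9, 10}  B3 = {1, 5, 6, 9, 10}  B4 = {2, 3, 5, 6, 9}  B5 = {4, 6, 8, 9, 10}  B6 = {2, 3, 5, 7, 9}
Tree: B1–B2, B2–B3, B1–B4, B2–B5, B4–B6
Every bag has size at most 5, so the width is 5 − 1 = 4 and tw(G) ≤ 4. For the lower bound, the 5 vertices {4, 6, 8, 9, 10} are pairwise adjacent, and any tree decomposition puts a clique entirely inside one bag — forcing width ≥ 4. Combining the bounds, tw(G) = 4.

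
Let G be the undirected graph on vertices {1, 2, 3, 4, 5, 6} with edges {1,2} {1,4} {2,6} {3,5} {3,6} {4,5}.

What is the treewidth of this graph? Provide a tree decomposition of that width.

Treewidth 2.
One such decomposition:
Bags: B1 = {3, 5, 6}  B2 = {4, 5, 6}  B3 = {1, 4, 6}  B4 = {1, 2, 6}
Tree: B1–B2, B2–B3, B3–B4

Every bag has size at most 3, so the width is 3 − 1 = 2 and tw(G) ≤ 2. The edges 6–3–5–4–1–2–6 form a cycle, so G is not a tree and its treewidth is at least 2. Hence tw(G) = 2 exactly.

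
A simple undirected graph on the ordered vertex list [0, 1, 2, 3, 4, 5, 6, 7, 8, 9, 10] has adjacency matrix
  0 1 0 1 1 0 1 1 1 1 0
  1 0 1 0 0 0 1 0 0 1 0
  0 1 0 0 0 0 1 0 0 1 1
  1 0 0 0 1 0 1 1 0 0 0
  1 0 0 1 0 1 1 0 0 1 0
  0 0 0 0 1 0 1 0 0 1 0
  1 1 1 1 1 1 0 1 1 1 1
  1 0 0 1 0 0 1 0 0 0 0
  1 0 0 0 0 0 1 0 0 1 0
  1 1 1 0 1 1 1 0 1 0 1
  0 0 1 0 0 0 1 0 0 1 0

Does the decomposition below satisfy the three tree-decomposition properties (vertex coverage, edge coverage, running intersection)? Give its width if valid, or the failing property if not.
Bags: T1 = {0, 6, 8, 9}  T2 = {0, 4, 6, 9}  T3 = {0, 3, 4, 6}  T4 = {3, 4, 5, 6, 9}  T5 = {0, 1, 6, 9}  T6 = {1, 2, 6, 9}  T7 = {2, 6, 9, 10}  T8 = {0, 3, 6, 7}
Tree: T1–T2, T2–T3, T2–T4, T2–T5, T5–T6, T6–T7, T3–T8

A tree decomposition must satisfy three properties: every vertex lies in some bag; for every edge, both endpoints lie together in some bag; and for every vertex, the bags containing it form a connected subtree. Here bags containing vertex 3 are not connected in the tree, so the decomposition is invalid.

No — bags containing vertex 3 are not connected in the tree.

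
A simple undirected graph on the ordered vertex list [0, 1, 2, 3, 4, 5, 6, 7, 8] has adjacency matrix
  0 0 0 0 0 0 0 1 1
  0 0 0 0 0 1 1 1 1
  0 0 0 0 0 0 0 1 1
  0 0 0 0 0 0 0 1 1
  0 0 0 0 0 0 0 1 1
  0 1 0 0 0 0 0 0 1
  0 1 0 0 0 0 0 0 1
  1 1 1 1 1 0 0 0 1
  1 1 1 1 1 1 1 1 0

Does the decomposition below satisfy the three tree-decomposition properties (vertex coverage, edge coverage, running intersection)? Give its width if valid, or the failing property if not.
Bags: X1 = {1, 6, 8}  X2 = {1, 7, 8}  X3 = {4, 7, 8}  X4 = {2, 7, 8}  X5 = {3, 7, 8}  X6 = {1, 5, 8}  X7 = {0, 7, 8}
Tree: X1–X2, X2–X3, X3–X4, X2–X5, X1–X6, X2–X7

Every vertex of G appears in some bag (union = {0, 1, 2, 3, 4, 5, 6, 7, 8}); every edge is covered by a bag; and for each vertex v the set of bags containing v is connected in the bag tree. The decomposition is therefore valid. The largest bag has 3 vertices, so the width is 2.

Yes; width 2.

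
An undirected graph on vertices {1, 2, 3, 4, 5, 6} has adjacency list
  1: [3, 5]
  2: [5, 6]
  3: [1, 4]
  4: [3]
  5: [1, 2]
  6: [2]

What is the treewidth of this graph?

A width-1 tree decomposition is:
Bags: B1 = {2, 6}  B2 = {2, 5}  B3 = {1, 5}  B4 = {1, 3}  B5 = {3, 4}
Tree: B1–B2, B2–B3, B3–B4, B4–B5
The largest bag has 2 vertices, giving width 1; this decomposition certifies tw(G) ≤ 1. Since G has at least one edge (e.g. 6–2), it is not an edgeless graph, so tw(G) ≥ 1. Therefore the treewidth is 1.

1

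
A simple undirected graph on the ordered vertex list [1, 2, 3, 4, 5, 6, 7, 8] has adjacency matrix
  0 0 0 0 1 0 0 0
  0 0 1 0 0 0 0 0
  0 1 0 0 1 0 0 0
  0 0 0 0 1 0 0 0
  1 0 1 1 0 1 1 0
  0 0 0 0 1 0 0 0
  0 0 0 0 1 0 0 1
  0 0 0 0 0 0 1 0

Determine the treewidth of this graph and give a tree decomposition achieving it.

Treewidth 1.
One optimal decomposition is:
Bags: B1 = {5, 7}  B2 = {4, 5}  B3 = {3, 5}  B4 = {5, 6}  B5 = {7, 8}  B6 = {1, 5}  B7 = {2, 3}
Tree: B1–B2, B1–B3, B3–B4, B1–B5, B3–B6, B3–B7

Every bag has size at most 2, so the width is 2 − 1 = 1 and tw(G) ≤ 1. Since G has at least one edge (e.g. 7–5), it is not an edgeless graph, so tw(G) ≥ 1. Combining the bounds, tw(G) = 1.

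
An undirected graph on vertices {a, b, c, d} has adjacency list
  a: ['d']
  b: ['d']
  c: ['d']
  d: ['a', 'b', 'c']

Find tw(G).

1

A width-1 tree decomposition is:
Bags: B1 = {c, d}  B2 = {a, d}  B3 = {b, d}
Tree: B1–B2, B2–B3
Each bag holds 2 vertices, so the decomposition has width 1, which upper-bounds the treewidth. G has an edge, so its treewidth is at least 1. Combining the bounds, tw(G) = 1.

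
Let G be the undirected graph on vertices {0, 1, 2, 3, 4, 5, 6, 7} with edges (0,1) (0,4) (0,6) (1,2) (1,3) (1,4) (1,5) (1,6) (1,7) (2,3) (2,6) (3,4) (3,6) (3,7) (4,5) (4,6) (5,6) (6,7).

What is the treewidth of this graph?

A width-3 tree decomposition is:
Bags: B1 = {1, 2, 3, 6}  B2 = {1, 3, 4, 6}  B3 = {1, 4, 5, 6}  B4 = {0, 1, 4, 6}  B5 = {1, 3, 6, 7}
Tree: B1–B2, B2–B3, B3–B4, B1–B5
The largest bag has 4 vertices, giving width 3; this decomposition certifies tw(G) ≤ 3. Conversely, {0, 1, 4, 6} is a clique of size 4, and the vertices of any clique must share a bag in every tree decomposition; so some bag has ≥ 4 vertices and tw(G) ≥ 3. Therefore the treewidth is 3.

3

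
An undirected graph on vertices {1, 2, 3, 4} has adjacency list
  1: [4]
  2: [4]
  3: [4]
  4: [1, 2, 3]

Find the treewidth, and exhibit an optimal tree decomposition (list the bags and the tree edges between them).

Treewidth 1.
One such decomposition:
Bags: B1 = {1, 4}  B2 = {3, 4}  B3 = {2, 4}
Tree: B1–B2, B1–B3

The largest bag has 2 vertices, giving width 1; this decomposition certifies tw(G) ≤ 1. G has an edge, so its treewidth is at least 1. Combining the bounds, tw(G) = 1.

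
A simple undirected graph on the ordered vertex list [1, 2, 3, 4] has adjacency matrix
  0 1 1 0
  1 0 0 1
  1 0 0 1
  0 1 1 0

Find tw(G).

A width-2 tree decomposition is:
Bags: B1 = {2, 3, 4}  B2 = {1, 2, 3}
Tree: B1–B2
Each bag holds 3 vertices, so the decomposition has width 2, which upper-bounds the treewidth. Since 2–4–3–1–2 is a cycle in G, G is not acyclic. Forests are exactly the graphs of treewidth ≤ 1, so tw(G) ≥ 2. Therefore the treewidth is 2.

2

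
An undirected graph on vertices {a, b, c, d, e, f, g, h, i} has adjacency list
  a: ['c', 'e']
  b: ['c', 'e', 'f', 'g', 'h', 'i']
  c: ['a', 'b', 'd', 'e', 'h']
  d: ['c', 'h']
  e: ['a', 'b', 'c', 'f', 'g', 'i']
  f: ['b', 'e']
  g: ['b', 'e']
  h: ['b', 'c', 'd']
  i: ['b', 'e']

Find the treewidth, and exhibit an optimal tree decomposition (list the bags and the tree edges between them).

Each bag holds 3 vertices, so the decomposition has width 2, which upper-bounds the treewidth. On the other hand G contains the 3-clique {c, d, h}. A clique must lie in a single bag of any decomposition, so no decomposition can have width below 2. Therefore the treewidth is 2.

Treewidth 2.
Bags: B1 = {b, e, i}  B2 = {b, c, e}  B3 = {b, c, h}  B4 = {c, d, h}  B5 = {a, c, e}  B6 = {b, e, f}  B7 = {b, e, g}
Tree: B1–B2, B2–B3, B3–B4, B2–B5, B2–B6, B6–B7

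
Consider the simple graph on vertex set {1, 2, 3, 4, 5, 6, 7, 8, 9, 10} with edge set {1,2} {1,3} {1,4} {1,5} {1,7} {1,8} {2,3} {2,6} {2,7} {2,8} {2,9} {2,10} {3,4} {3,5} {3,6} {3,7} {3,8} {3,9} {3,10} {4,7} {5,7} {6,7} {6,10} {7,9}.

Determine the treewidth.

3

A width-3 tree decomposition is:
Bags: B1 = {1, 3, 5, 7}  B2 = {1, 2, 3, 7}  B3 = {2, 3, 7, 9}  B4 = {1, 2, 3, 8}  B5 = {2, 3, 6, 7}  B6 = {2, 3, 6, 10}  B7 = {1, 3, 4, 7}
Tree: B1–B2, B2–B3, B2–B4, B3–B5, B5–B6, B1–B7
Each bag holds 4 vertices, so the decomposition has width 3, which upper-bounds the treewidth. For the lower bound, the 4 vertices {1, 2, 3, 8} are pairwise adjacent, and any tree decomposition puts a clique entirely inside one bag — forcing width ≥ 3. Hence tw(G) = 3 exactly.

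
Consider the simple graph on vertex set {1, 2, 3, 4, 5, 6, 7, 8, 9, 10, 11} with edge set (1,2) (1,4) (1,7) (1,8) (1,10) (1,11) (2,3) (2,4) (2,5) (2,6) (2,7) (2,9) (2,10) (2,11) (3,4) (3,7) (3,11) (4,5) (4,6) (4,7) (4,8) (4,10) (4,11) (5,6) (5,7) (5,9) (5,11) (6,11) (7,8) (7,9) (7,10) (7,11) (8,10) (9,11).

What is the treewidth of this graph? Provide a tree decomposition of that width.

Each bag holds 5 vertices, so the decomposition has width 4, which upper-bounds the treewidth. Conversely, {1, 4, 7, 8, 10} is a clique of size 5, and the vertices of any clique must share a bag in every tree decomposition; so some bag has ≥ 5 vertices and tw(G) ≥ 4. Therefore the treewidth is 4.

Treewidth 4.
One optimal decomposition is:
Bags: B1 = {1, 2, 4, 7, 11}  B2 = {1, 2, 4, 7, 10}  B3 = {2, 4, 5, 7, 11}  B4 = {2, 3, 4, 7, 11}  B5 = {1, 4, 7, 8, 10}  B6 = {2, 4, 5, 6, 11}  B7 = {2, 5, 7, 9, 11}
Tree: B1–B2, B1–B3, B3–B4, B2–B5, B3–B6, B3–B7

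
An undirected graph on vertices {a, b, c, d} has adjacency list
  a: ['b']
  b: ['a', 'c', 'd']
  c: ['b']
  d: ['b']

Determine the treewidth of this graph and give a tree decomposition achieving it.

Each bag holds 2 vertices, so the decomposition has width 1, which upper-bounds the treewidth. G has an edge, so its treewidth is at least 1. The upper and lower bounds meet at 1, so that is the treewidth.

Treewidth 1.
Bags: B1 = {b, d}  B2 = {b, c}  B3 = {a, b}
Tree: B1–B2, B2–B3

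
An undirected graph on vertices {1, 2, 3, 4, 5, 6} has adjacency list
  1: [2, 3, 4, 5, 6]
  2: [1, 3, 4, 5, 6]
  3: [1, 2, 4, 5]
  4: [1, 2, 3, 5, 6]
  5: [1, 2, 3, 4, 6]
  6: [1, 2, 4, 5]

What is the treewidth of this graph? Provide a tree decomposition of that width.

Each bag holds 5 vertices, so the decomposition has width 4, which upper-bounds the treewidth. For the lower bound, the 5 vertices {1, 2, 3, 4, 5} are pairwise adjacent, and any tree decomposition puts a clique entirely inside one bag — forcing width ≥ 4. Hence tw(G) = 4 exactly.

Treewidth 4.
One optimal decomposition is:
Bags: B1 = {1, 2, 3, 4, 5}  B2 = {1, 2, 4, 5, 6}
Tree: B1–B2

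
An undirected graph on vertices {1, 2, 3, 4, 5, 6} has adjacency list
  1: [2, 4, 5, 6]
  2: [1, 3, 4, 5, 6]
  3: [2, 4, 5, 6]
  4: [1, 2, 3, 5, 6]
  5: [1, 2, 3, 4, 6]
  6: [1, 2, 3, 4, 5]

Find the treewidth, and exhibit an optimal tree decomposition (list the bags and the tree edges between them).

Every bag has size at most 5, so the width is 5 − 1 = 4 and tw(G) ≤ 4. For the lower bound, the 5 vertices {1, 2, 4, 5, 6} are pairwise adjacent, and any tree decomposition puts a clique entirely inside one bag — forcing width ≥ 4. The upper and lower bounds meet at 4, so that is the treewidth.

Treewidth 4.
One optimal decomposition is:
Bags: B1 = {2, 3, 4, 5, 6}  B2 = {1, 2, 4, 5, 6}
Tree: B1–B2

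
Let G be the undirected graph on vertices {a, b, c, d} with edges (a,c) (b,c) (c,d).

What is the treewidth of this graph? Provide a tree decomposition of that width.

Treewidth 1.
One optimal decomposition is:
Bags: B1 = {a, c}  B2 = {b, c}  B3 = {c, d}
Tree: B1–B2, B2–B3

Each bag holds 2 vertices, so the decomposition has width 1, which upper-bounds the treewidth. Any graph with an edge has treewidth ≥ 1, and G has the edge c–a. The upper and lower bounds meet at 1, so that is the treewidth.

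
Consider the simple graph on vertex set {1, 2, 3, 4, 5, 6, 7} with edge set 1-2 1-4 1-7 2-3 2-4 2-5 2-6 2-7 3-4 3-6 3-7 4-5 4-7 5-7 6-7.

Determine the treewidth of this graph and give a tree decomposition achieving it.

Every bag has size at most 4, so the width is 4 − 1 = 3 and tw(G) ≤ 3. On the other hand G contains the 4-clique {1, 2, 4, 7}. A clique must lie in a single bag of any decomposition, so no decomposition can have width below 3. Combining the bounds, tw(G) = 3.

Treewidth 3.
Bags: B1 = {2, 3, 6, 7}  B2 = {2, 3, 4, 7}  B3 = {1, 2, 4, 7}  B4 = {2, 4, 5, 7}
Tree: B1–B2, B2–B3, B2–B4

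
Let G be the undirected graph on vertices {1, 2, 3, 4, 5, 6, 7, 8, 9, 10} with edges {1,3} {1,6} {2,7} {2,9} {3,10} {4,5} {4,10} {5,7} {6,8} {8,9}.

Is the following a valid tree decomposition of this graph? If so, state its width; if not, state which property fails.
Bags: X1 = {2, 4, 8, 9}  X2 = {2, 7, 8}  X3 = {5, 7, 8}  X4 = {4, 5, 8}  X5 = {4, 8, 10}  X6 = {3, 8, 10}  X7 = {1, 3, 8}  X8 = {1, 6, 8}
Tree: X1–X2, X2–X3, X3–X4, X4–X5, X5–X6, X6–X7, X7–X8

A tree decomposition must satisfy three properties: every vertex lies in some bag; for every edge, both endpoints lie together in some bag; and for every vertex, the bags containing it form a connected subtree. Here bags containing vertex 4 are not connected in the tree, so the decomposition is invalid.

No — bags containing vertex 4 are not connected in the tree.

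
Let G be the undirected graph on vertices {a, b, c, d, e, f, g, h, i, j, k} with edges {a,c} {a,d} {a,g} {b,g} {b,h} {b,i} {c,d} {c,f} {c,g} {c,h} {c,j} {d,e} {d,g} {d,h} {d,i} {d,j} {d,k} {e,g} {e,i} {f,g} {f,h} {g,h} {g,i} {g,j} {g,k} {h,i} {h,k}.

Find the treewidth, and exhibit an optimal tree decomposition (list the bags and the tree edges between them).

Each bag holds 4 vertices, so the decomposition has width 3, which upper-bounds the treewidth. For the lower bound, the 4 vertices {c, d, g, j} are pairwise adjacent, and any tree decomposition puts a clique entirely inside one bag — forcing width ≥ 3. Hence tw(G) = 3 exactly.

Treewidth 3.
Bags: B1 = {d, g, h, i}  B2 = {c, d, g, h}  B3 = {a, c, d, g}  B4 = {c, f, g, h}  B5 = {c, d, g, j}  B6 = {b, g, h, i}  B7 = {d, e, g, i}  B8 = {d, g, h, k}
Tree: B1–B2, B2–B3, B2–B4, B2–B5, B1–B6, B1–B7, B1–B8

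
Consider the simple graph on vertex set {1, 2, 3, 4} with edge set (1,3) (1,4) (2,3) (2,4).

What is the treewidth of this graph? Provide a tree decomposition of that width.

Treewidth 2.
One optimal decomposition is:
Bags: B1 = {2, 3, 4}  B2 = {1, 3, 4}
Tree: B1–B2

The largest bag has 3 vertices, giving width 2; this decomposition certifies tw(G) ≤ 2. Since 4–2–3–1–4 is a cycle in G, G is not acyclic. Forests are exactly the graphs of treewidth ≤ 1, so tw(G) ≥ 2. Combining the bounds, tw(G) = 2.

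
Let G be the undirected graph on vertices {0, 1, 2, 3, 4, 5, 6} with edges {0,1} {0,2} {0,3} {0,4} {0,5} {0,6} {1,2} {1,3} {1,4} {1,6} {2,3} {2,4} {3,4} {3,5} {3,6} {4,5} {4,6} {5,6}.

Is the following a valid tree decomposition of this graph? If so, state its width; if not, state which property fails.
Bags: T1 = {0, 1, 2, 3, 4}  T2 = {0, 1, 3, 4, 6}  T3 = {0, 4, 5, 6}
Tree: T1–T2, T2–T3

A tree decomposition must satisfy three properties: every vertex lies in some bag; for every edge, both endpoints lie together in some bag; and for every vertex, the bags containing it form a connected subtree. Here edge (3,5) lies in no bag, so the decomposition is invalid.

No — edge (3,5) lies in no bag.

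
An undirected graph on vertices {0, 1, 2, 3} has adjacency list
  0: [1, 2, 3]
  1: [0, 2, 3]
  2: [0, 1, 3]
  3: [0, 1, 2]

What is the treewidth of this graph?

A width-3 tree decomposition is:
Bags: B1 = {0, 1, 2, 3}
Tree: (single bag)
A single bag containing all 4 vertices is trivially a valid decomposition of width 3. Conversely, {0, 1, 2, 3} is a clique of size 4, and the vertices of any clique must share a bag in every tree decomposition; so some bag has ≥ 4 vertices and tw(G) ≥ 3. Therefore the treewidth is 3.

3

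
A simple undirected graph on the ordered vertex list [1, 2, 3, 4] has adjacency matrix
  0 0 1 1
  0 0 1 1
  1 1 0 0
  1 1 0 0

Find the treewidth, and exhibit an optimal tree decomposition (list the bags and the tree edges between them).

Each bag holds 3 vertices, so the decomposition has width 2, which upper-bounds the treewidth. For the lower bound, G contains the cycle 4–1–3–2–4, so G is not a forest; only forests have treewidth ≤ 1, hence tw(G) ≥ 2. Hence tw(G) = 2 exactly.

Treewidth 2.
One optimal decomposition is:
Bags: B1 = {1, 3, 4}  B2 = {2, 3, 4}
Tree: B1–B2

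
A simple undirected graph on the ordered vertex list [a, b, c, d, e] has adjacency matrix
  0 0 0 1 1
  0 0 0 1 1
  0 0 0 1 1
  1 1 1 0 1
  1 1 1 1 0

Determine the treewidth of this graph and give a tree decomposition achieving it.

Treewidth 2.
One optimal decomposition is:
Bags: B1 = {c, d, e}  B2 = {b, d, e}  B3 = {a, d, e}
Tree: B1–B2, B1–B3

Every bag has size at most 3, so the width is 3 − 1 = 2 and tw(G) ≤ 2. On the other hand G contains the 3-clique {c, d, e}. A clique must lie in a single bag of any decomposition, so no decomposition can have width below 2. The upper and lower bounds meet at 2, so that is the treewidth.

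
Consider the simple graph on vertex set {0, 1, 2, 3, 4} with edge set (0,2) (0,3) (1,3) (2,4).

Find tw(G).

A width-1 tree decomposition is:
Bags: B1 = {1, 3}  B2 = {0, 3}  B3 = {0, 2}  B4 = {2, 4}
Tree: B1–B2, B2–B3, B3–B4
Every bag has size at most 2, so the width is 2 − 1 = 1 and tw(G) ≤ 1. Any graph with an edge has treewidth ≥ 1, and G has the edge 3–1. The upper and lower bounds meet at 1, so that is the treewidth.

1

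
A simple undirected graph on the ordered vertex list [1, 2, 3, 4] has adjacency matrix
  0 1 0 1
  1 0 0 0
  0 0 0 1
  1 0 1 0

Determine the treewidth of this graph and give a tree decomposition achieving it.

Every bag has size at most 2, so the width is 2 − 1 = 1 and tw(G) ≤ 1. Since G has at least one edge (e.g. 1–4), it is not an edgeless graph, so tw(G) ≥ 1. Combining the bounds, tw(G) = 1.

Treewidth 1.
One optimal decomposition is:
Bags: B1 = {1, 4}  B2 = {3, 4}  B3 = {1, 2}
Tree: B1–B2, B1–B3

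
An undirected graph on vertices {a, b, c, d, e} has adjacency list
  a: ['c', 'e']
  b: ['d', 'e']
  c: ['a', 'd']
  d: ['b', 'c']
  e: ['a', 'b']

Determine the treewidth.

A width-2 tree decomposition is:
Bags: B1 = {a, c, e}  B2 = {c, d, e}  B3 = {b, d, e}
Tree: B1–B2, B2–B3
Each bag holds 3 vertices, so the decomposition has width 2, which upper-bounds the treewidth. For the lower bound, G contains the cycle e–a–c–d–b–e, so G is not a forest; only forests have treewidth ≤ 1, hence tw(G) ≥ 2. Combining the bounds, tw(G) = 2.

2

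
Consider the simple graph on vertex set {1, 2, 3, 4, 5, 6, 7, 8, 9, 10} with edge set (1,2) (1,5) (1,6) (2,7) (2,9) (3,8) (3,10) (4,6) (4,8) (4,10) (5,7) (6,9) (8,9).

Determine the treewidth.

A width-2 tree decomposition is:
Bags: B1 = {3, 4, 10}  B2 = {3, 4, 8}  B3 = {4, 6, 8}  B4 = {6, 8, 9}  B5 = {1, 6, 9}  B6 = {1, 2, 9}  B7 = {1, 2, 5}  B8 = {2, 5, 7}
Tree: B1–B2, B2–B3, B3–B4, B4–B5, B5–B6, B6–B7, B7–B8
The largest bag has 3 vertices, giving width 2; this decomposition certifies tw(G) ≤ 2. The edges 10–3–8–4–10 form a cycle, so G is not a tree and its treewidth is at least 2. Therefore the treewidth is 2.

2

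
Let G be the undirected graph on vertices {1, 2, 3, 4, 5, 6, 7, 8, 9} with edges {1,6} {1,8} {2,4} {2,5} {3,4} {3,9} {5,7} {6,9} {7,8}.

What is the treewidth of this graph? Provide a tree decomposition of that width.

Treewidth 2.
Bags: B1 = {1, 6, 8}  B2 = {6, 7, 8}  B3 = {5, 6, 7}  B4 = {2, 5, 6}  B5 = {2, 4, 6}  B6 = {3, 4, 6}  B7 = {3, 6, 9}
Tree: B1–B2, B2–B3, B3–B4, B4–B5, B5–B6, B6–B7

Each bag holds 3 vertices, so the decomposition has width 2, which upper-bounds the treewidth. The edges 6–1–8–7–5–2–4–3–9–6 form a cycle, so G is not a tree and its treewidth is at least 2. Therefore the treewidth is 2.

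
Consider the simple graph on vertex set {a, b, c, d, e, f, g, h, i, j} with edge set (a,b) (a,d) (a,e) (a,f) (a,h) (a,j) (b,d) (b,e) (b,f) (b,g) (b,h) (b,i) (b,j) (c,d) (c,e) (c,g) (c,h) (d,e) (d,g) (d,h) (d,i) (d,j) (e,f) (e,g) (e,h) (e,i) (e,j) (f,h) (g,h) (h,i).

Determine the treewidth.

4

A width-4 tree decomposition is:
Bags: B1 = {a, b, d, e, h}  B2 = {b, d, e, h, i}  B3 = {a, b, e, f, h}  B4 = {b, d, e, g, h}  B5 = {a, b, d, e, j}  B6 = {c, d, e, g, h}
Tree: B1–B2, B1–B3, B1–B4, B1–B5, B4–B6
The largest bag has 5 vertices, giving width 4; this decomposition certifies tw(G) ≤ 4. On the other hand G contains the 5-clique {a, b, d, e, j}. A clique must lie in a single bag of any decomposition, so no decomposition can have width below 4. The upper and lower bounds meet at 4, so that is the treewidth.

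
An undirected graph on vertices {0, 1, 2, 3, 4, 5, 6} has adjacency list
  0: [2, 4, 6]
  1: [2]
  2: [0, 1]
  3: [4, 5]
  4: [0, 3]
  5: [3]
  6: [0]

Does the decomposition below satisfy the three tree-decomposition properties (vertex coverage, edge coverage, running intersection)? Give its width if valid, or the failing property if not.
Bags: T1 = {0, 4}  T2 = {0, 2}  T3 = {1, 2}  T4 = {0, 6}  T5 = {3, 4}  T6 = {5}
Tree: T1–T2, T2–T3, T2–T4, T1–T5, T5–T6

No — edge (3,5) lies in no bag.

A tree decomposition must satisfy three properties: every vertex lies in some bag; for every edge, both endpoints lie together in some bag; and for every vertex, the bags containing it form a connected subtree. Here edge (3,5) lies in no bag, so the decomposition is invalid.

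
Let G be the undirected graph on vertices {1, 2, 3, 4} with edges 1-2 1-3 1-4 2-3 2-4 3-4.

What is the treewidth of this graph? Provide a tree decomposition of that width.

Treewidth 3.
One such decomposition:
Bags: B1 = {1, 2, 3, 4}
Tree: (single bag)

With just one bag of size 4, the width is 4 − 1 = 3, so tw(G) ≤ 3. On the other hand G contains the 4-clique {1, 2, 3, 4}. A clique must lie in a single bag of any decomposition, so no decomposition can have width below 3. Therefore the treewidth is 3.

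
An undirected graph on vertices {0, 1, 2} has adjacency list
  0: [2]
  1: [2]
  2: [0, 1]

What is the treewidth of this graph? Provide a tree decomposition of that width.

Treewidth 1.
One such decomposition:
Bags: B1 = {0, 2}  B2 = {1, 2}
Tree: B1–B2

Each bag holds 2 vertices, so the decomposition has width 1, which upper-bounds the treewidth. G has an edge, so its treewidth is at least 1. Therefore the treewidth is 1.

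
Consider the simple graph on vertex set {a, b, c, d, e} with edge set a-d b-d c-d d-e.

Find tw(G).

1

A width-1 tree decomposition is:
Bags: B1 = {c, d}  B2 = {d, e}  B3 = {a, d}  B4 = {b, d}
Tree: B1–B2, B1–B3, B2–B4
The largest bag has 2 vertices, giving width 1; this decomposition certifies tw(G) ≤ 1. G has an edge, so its treewidth is at least 1. The upper and lower bounds meet at 1, so that is the treewidth.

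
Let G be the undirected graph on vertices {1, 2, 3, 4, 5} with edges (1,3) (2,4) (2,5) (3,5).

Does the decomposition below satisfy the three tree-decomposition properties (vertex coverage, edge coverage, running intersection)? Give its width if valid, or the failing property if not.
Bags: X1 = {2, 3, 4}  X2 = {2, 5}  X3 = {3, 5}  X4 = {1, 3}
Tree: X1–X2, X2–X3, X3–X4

No — bags containing vertex 3 are not connected in the tree.

A tree decomposition must satisfy three properties: every vertex lies in some bag; for every edge, both endpoints lie together in some bag; and for every vertex, the bags containing it form a connected subtree. Here bags containing vertex 3 are not connected in the tree, so the decomposition is invalid.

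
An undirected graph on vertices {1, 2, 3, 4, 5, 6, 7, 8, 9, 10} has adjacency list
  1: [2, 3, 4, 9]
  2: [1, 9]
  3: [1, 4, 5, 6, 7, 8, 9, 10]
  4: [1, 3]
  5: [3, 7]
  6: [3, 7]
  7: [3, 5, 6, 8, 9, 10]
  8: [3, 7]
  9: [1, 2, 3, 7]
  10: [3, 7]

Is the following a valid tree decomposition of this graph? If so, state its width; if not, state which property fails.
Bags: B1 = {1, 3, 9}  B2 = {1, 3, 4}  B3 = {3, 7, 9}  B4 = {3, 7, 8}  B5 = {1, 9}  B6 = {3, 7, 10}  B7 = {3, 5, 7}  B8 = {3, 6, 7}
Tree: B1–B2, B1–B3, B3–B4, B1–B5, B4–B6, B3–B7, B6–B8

A tree decomposition must satisfy three properties: every vertex lies in some bag; for every edge, both endpoints lie together in some bag; and for every vertex, the bags containing it form a connected subtree. Here vertex 2 appears in no bag, so the decomposition is invalid.

No — vertex 2 appears in no bag.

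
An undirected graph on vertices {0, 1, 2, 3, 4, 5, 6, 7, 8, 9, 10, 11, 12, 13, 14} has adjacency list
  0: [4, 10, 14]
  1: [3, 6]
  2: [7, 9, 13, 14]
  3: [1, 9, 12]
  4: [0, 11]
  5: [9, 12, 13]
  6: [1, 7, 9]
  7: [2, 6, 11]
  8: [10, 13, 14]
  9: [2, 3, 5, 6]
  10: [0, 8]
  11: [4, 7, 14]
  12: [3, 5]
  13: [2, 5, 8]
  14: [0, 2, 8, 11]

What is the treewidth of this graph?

3

A width-3 tree decomposition is:
Bags: B1 = {1, 3, 6, 12}  B2 = {3, 6, 9, 12}  B3 = {5, 6, 9, 12}  B4 = {5, 6, 7, 9}  B5 = {2, 5, 7, 9}  B6 = {2, 5, 7, 13}  B7 = {2, 7, 11, 13}  B8 = {2, 11, 13, 14}  B9 = {8, 11, 13, 14}  B10 = {4, 8, 11, 14}  B11 = {0, 4, 8, 14}  B12 = {0, 4, 8, 10}
Tree: B1–B2, B2–B3, B3–B4, B4–B5, B5–B6, B6–B7, B7–B8, B8–B9, B9–B10, B10–B11, B11–B12
Each bag holds 4 vertices, so the decomposition has width 3, which upper-bounds the treewidth. For the lower bound: the 4 vertex sets {1,3,12}, {6}, {9}, {2,5,7,13} are disjoint, each induces a connected subgraph, and every pair is joined by at least one edge of G. Contracting each set to a single vertex therefore yields K_{4} as a minor, and since treewidth is minor-monotone, tw(G) ≥ tw(K_{4}) = 3. The upper and lower bounds meet at 3, so that is the treewidth.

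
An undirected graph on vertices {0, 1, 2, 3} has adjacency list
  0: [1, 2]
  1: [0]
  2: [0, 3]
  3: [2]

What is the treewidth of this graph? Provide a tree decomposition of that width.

Treewidth 1.
One such decomposition:
Bags: B1 = {0, 2}  B2 = {2, 3}  B3 = {0, 1}
Tree: B1–B2, B1–B3

The largest bag has 2 vertices, giving width 1; this decomposition certifies tw(G) ≤ 1. Since G has at least one edge (e.g. 0–2), it is not an edgeless graph, so tw(G) ≥ 1. The upper and lower bounds meet at 1, so that is the treewidth.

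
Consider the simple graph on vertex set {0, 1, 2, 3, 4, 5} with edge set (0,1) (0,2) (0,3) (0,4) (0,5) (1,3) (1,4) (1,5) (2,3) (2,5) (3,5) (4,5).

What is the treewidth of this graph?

A width-3 tree decomposition is:
Bags: B1 = {0, 1, 3, 5}  B2 = {0, 2, 3, 5}  B3 = {0, 1, 4, 5}
Tree: B1–B2, B1–B3
Every bag has size at most 4, so the width is 4 − 1 = 3 and tw(G) ≤ 3. On the other hand G contains the 4-clique {0, 1, 3, 5}. A clique must lie in a single bag of any decomposition, so no decomposition can have width below 3. Therefore the treewidth is 3.

3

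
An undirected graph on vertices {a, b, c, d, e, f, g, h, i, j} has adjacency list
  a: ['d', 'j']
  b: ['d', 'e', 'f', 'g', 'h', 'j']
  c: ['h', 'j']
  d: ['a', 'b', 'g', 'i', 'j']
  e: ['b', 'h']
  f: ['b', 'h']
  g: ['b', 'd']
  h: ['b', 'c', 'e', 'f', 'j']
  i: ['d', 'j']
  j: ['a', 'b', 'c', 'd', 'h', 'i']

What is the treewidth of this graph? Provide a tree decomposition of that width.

Treewidth 2.
One such decomposition:
Bags: B1 = {b, d, j}  B2 = {d, i, j}  B3 = {b, d, g}  B4 = {b, h, j}  B5 = {a, d, j}  B6 = {b, e, h}  B7 = {b, f, h}  B8 = {c, h, j}
Tree: B1–B2, B1–B3, B1–B4, B1–B5, B4–B6, B6–B7, B4–B8

Every bag has size at most 3, so the width is 3 − 1 = 2 and tw(G) ≤ 2. Conversely, {c, h, j} is a clique of size 3, and the vertices of any clique must share a bag in every tree decomposition; so some bag has ≥ 3 vertices and tw(G) ≥ 2. Hence tw(G) = 2 exactly.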